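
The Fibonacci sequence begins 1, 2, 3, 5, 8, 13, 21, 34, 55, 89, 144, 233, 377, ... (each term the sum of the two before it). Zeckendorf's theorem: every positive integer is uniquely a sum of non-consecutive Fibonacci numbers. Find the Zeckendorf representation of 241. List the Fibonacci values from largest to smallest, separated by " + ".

233 + 8

Repeatedly subtract the largest Fibonacci number that fits:
233 ≤ 241 < 377, so take 233; remainder 8
8 ≤ 8 < 13, so take 8; remainder 0
So 241 = 233 + 8, with no two terms consecutive in the sequence.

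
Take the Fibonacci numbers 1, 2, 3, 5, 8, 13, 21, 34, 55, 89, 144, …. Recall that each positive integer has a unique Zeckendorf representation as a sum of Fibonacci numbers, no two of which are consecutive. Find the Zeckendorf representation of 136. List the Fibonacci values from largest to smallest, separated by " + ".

Greedily peel off the largest Fibonacci term at each step:
largest Fibonacci ≤ 136 is 89; 136 − 89 = 47
largest Fibonacci ≤ 47 is 34; 47 − 34 = 13
largest Fibonacci ≤ 13 is 13; 13 − 13 = 0
So 136 = 89 + 34 + 13, with no two terms consecutive in the sequence.

89 + 34 + 13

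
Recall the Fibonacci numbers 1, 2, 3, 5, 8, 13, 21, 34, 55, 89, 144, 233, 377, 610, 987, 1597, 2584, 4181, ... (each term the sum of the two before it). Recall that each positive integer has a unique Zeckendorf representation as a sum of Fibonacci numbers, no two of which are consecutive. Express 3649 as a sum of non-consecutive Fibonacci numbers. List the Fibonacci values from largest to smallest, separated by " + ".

take 2584 (≤ 3649); 3649 − 2584 = 1065
take 987 (≤ 1065); 1065 − 987 = 78
take 55 (≤ 78); 78 − 55 = 23
take 21 (≤ 23); 23 − 21 = 2
take 2 (≤ 2); 2 − 2 = 0
So 3649 = 2584 + 987 + 55 + 21 + 2, with no two terms consecutive in the sequence.

2584 + 987 + 55 + 21 + 2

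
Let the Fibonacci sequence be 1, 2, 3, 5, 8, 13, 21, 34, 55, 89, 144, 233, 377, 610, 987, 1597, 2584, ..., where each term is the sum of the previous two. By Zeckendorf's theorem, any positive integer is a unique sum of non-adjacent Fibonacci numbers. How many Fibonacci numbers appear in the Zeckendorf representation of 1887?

Greedily peel off the largest Fibonacci term at each step:
subtract 1597 from 1887: 290 remains
subtract 233 from 290: 57 remains
subtract 55 from 57: 2 remains
subtract 2 from 2: 0 remains
1887 = 1597 + 233 + 55 + 2, which has 4 terms.

4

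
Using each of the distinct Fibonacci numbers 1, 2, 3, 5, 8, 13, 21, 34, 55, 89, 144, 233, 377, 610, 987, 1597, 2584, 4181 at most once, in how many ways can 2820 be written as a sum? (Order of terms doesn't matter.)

Starting from the Zeckendorf form and repeatedly splitting a term F_k into F_{k−1} + F_{k−2} (when neither is already used) reaches every representation.
2820 = 2584+233+3 = 2584+233+2+1 = 2584+144+89+3 = 1597+987+233+3 = … (26 more), for 30 in all.

30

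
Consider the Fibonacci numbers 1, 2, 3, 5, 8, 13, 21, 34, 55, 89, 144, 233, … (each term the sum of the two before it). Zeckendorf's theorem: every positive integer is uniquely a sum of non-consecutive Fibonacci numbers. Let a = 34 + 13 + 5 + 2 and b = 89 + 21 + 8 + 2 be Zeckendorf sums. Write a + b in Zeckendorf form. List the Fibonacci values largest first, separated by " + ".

144 + 21 + 8 + 1

The two numbers are 54 and 120, so their sum is 174.
174 − 144 = 30
30 − 21 = 9
9 − 8 = 1
1 − 1 = 0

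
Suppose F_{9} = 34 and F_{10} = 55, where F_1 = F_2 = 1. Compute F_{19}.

By F_{2k+1} = F_k² + F_{k+1}²: F_{19} = 34² + 55² = 1156 + 3025 = 4181.

4181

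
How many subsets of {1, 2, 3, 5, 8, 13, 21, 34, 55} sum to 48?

5

Starting from the Zeckendorf form and repeatedly splitting a term F_k into F_{k−1} + F_{k−2} (when neither is already used) reaches every representation.
48 = 34+13+1 = 34+8+5+1 = 34+8+3+2+1 = 21+13+8+5+1 = … (1 more), for 5 in all.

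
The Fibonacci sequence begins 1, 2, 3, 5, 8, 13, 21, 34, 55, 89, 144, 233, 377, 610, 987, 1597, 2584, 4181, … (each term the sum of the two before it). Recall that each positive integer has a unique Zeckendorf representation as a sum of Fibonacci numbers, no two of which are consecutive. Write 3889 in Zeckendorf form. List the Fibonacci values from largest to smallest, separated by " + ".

Repeatedly subtract the largest Fibonacci number that fits:
3889: greatest Fibonacci not exceeding it is 2584, leaving 1305
1305: greatest Fibonacci not exceeding it is 987, leaving 318
318: greatest Fibonacci not exceeding it is 233, leaving 85
85: greatest Fibonacci not exceeding it is 55, leaving 30
30: greatest Fibonacci not exceeding it is 21, leaving 9
9: greatest Fibonacci not exceeding it is 8, leaving 1
1: greatest Fibonacci not exceeding it is 1, leaving 0
So 3889 = 2584 + 987 + 233 + 55 + 21 + 8 + 1, with no two terms consecutive in the sequence.

2584 + 987 + 233 + 55 + 21 + 8 + 1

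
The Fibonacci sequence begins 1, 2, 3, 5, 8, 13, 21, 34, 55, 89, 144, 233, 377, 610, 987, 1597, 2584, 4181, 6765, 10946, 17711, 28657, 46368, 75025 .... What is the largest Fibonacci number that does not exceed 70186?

46368 ≤ 70186 < 75025, so the largest Fibonacci number not exceeding 70186 is 46368.

46368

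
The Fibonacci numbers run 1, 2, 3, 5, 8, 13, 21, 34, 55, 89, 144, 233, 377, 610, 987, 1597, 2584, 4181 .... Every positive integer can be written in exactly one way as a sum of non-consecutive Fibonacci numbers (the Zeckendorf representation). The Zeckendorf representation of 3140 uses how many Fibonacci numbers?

5

subtract 2584 from 3140: 556 remains
subtract 377 from 556: 179 remains
subtract 144 from 179: 35 remains
subtract 34 from 35: 1 remains
subtract 1 from 1: 0 remains
3140 = 2584 + 377 + 144 + 34 + 1, which has 5 terms.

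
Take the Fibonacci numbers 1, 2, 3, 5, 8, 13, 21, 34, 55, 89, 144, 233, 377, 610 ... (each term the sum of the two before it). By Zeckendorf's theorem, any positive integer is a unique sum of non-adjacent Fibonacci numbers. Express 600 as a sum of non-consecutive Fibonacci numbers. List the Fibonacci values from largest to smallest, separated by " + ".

600 − 377 = 223
223 − 144 = 79
79 − 55 = 24
24 − 21 = 3
3 − 3 = 0
So 600 = 377 + 144 + 55 + 21 + 3, with no two terms consecutive in the sequence.

377 + 144 + 55 + 21 + 3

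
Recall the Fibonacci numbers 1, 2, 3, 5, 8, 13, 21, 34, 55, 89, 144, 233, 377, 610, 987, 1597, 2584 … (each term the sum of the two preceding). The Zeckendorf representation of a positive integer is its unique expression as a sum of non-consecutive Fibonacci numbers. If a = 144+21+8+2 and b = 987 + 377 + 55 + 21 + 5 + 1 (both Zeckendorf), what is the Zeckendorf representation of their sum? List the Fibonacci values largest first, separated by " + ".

The two numbers are 175 and 1446, so their sum is 1621.
Greedy algorithm:
take 1597 (≤ 1621); 1621 − 1597 = 24
take 21 (≤ 24); 24 − 21 = 3
take 3 (≤ 3); 3 − 3 = 0

1597 + 21 + 3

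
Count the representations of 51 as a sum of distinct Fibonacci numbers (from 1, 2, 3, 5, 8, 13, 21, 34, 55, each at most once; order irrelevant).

Starting from the Zeckendorf form and repeatedly splitting a term F_k into F_{k−1} + F_{k−2} (when neither is already used) reaches every representation.
51 = 34+13+3+1 = 34+8+5+3+1 = 21+13+8+5+3+1 — 3 representations.

3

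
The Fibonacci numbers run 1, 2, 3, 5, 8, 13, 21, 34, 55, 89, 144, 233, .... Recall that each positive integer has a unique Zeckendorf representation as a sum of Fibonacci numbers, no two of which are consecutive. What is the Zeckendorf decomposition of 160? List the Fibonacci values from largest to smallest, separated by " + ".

144 + 13 + 3

Repeatedly subtract the largest Fibonacci number that fits:
take 144 (≤ 160); 160 − 144 = 16
take 13 (≤ 16); 16 − 13 = 3
take 3 (≤ 3); 3 − 3 = 0
So 160 = 144 + 13 + 3, with no two terms consecutive in the sequence.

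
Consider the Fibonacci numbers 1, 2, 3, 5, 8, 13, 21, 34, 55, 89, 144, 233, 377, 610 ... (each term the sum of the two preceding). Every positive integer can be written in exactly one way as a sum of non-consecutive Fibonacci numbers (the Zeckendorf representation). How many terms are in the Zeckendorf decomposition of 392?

3

Repeatedly subtract the largest Fibonacci number that fits:
377 ≤ 392 < 610, so take 377; remainder 15
13 ≤ 15 < 21, so take 13; remainder 2
2 ≤ 2 < 3, so take 2; remainder 0
392 = 377 + 13 + 2, which has 3 terms.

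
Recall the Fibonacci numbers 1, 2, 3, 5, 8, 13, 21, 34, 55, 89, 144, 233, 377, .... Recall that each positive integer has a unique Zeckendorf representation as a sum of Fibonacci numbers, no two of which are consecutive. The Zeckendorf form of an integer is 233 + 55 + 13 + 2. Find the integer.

233 + 55 + 13 + 2 = 303.

303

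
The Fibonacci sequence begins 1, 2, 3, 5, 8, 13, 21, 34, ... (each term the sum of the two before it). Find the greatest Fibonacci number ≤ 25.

21 ≤ 25 < 34, so the largest Fibonacci number not exceeding 25 is 21.

21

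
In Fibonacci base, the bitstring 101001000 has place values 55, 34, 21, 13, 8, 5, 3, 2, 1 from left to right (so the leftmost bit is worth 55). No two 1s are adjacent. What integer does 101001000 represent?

81

Summing the place values of the 1 bits: 55 + 21 + 5 = 81.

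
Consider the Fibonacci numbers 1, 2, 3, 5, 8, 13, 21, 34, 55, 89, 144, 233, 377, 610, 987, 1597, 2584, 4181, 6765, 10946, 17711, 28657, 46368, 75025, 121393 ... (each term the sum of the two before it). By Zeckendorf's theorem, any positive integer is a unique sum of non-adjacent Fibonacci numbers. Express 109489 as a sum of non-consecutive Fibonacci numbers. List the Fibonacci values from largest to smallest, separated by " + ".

75025 + 28657 + 4181 + 1597 + 21 + 8

largest Fibonacci ≤ 109489 is 75025; 109489 − 75025 = 34464
largest Fibonacci ≤ 34464 is 28657; 34464 − 28657 = 5807
largest Fibonacci ≤ 5807 is 4181; 5807 − 4181 = 1626
largest Fibonacci ≤ 1626 is 1597; 1626 − 1597 = 29
largest Fibonacci ≤ 29 is 21; 29 − 21 = 8
largest Fibonacci ≤ 8 is 8; 8 − 8 = 0
So 109489 = 75025 + 28657 + 4181 + 1597 + 21 + 8, with no two terms consecutive in the sequence.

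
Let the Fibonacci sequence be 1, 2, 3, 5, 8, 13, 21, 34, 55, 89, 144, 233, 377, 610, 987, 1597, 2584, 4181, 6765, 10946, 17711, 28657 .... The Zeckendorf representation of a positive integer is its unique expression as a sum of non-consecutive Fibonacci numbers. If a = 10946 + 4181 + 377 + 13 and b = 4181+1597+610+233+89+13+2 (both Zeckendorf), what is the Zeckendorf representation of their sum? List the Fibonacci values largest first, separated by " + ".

17711 + 4181 + 233 + 89 + 21 + 5 + 2

The two numbers are 15517 and 6725, so their sum is 22242.
Greedy algorithm:
take 17711 (≤ 22242); 22242 − 17711 = 4531
take 4181 (≤ 4531); 4531 − 4181 = 350
take 233 (≤ 350); 350 − 233 = 117
take 89 (≤ 117); 117 − 89 = 28
take 21 (≤ 28); 28 − 21 = 7
take 5 (≤ 7); 7 − 5 = 2
take 2 (≤ 2); 2 − 2 = 0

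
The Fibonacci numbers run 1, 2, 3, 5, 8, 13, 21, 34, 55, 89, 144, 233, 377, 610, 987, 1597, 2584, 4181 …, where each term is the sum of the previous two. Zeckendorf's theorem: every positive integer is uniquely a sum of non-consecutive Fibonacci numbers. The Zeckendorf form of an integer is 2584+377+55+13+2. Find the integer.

3031

2584+377+55+13+2 = 3031.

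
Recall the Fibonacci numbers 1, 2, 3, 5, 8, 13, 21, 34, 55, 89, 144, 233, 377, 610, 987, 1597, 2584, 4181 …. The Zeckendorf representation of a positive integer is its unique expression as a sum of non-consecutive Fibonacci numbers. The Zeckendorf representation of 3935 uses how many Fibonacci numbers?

6

2584 ≤ 3935 < 4181, so take 2584; remainder 1351
987 ≤ 1351 < 1597, so take 987; remainder 364
233 ≤ 364 < 377, so take 233; remainder 131
89 ≤ 131 < 144, so take 89; remainder 42
34 ≤ 42 < 55, so take 34; remainder 8
8 ≤ 8 < 13, so take 8; remainder 0
3935 = 2584 + 987 + 233 + 89 + 34 + 8, which has 6 terms.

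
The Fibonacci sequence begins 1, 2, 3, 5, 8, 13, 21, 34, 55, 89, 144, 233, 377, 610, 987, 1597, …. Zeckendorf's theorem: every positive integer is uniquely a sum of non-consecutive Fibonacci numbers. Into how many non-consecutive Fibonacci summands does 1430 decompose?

5

subtract 987 from 1430: 443 remains
subtract 377 from 443: 66 remains
subtract 55 from 66: 11 remains
subtract 8 from 11: 3 remains
subtract 3 from 3: 0 remains
1430 = 987 + 377 + 55 + 8 + 3, which has 5 terms.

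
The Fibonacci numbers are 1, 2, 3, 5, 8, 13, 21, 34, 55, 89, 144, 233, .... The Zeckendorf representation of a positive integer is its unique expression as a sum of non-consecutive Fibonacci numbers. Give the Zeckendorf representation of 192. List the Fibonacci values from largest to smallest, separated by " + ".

144 + 34 + 13 + 1

Repeatedly subtract the largest Fibonacci number that fits:
192: greatest Fibonacci not exceeding it is 144, leaving 48
48: greatest Fibonacci not exceeding it is 34, leaving 14
14: greatest Fibonacci not exceeding it is 13, leaving 1
1: greatest Fibonacci not exceeding it is 1, leaving 0
So 192 = 144 + 34 + 13 + 1, with no two terms consecutive in the sequence.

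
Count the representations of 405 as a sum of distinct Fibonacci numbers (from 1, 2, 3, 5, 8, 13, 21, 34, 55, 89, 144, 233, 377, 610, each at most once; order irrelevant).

7

Starting from the Zeckendorf form and repeatedly splitting a term F_k into F_{k−1} + F_{k−2} (when neither is already used) reaches every representation.
405 = 377+21+5+2 = 377+13+8+5+2 = 233+144+21+5+2 = … (4 more), for 7 in all.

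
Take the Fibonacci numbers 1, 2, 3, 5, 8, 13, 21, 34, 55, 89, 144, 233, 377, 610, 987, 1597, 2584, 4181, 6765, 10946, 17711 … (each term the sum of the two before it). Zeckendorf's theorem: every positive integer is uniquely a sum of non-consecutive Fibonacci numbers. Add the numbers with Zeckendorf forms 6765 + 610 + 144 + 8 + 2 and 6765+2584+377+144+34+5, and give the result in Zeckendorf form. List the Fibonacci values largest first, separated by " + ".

The two numbers are 7529 and 9909, so their sum is 17438.
subtract 10946 from 17438: 6492 remains
subtract 4181 from 6492: 2311 remains
subtract 1597 from 2311: 714 remains
subtract 610 from 714: 104 remains
subtract 89 from 104: 15 remains
subtract 13 from 15: 2 remains
subtract 2 from 2: 0 remains

10946 + 4181 + 1597 + 610 + 89 + 13 + 2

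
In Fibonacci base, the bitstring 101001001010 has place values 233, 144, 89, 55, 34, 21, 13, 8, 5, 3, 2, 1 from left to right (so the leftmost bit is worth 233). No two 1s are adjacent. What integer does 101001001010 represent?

350

Summing the place values of the 1 bits: 233 + 89 + 21 + 5 + 2 = 350.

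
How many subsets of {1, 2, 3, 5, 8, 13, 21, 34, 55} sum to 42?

Starting from the Zeckendorf form and repeatedly splitting a term F_k into F_{k−1} + F_{k−2} (when neither is already used) reaches every representation.
42 = 34+8 = 34+5+3 = 21+13+8 = 34+5+2+1 = … (2 more), for 6 in all.

6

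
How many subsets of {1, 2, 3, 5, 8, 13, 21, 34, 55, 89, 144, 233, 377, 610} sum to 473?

473 = 377+89+5+2 = 377+55+34+5+2 = 233+144+89+5+2 = 377+55+21+13+5+2 = … (2 more), for 6 in all.

6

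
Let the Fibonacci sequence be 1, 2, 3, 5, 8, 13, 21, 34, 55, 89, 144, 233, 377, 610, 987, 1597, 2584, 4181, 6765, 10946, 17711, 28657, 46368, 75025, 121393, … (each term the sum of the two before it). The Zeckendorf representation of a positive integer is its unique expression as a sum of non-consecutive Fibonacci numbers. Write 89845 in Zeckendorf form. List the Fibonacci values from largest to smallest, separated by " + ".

89845: greatest Fibonacci not exceeding it is 75025, leaving 14820
14820: greatest Fibonacci not exceeding it is 10946, leaving 3874
3874: greatest Fibonacci not exceeding it is 2584, leaving 1290
1290: greatest Fibonacci not exceeding it is 987, leaving 303
303: greatest Fibonacci not exceeding it is 233, leaving 70
70: greatest Fibonacci not exceeding it is 55, leaving 15
15: greatest Fibonacci not exceeding it is 13, leaving 2
2: greatest Fibonacci not exceeding it is 2, leaving 0
So 89845 = 75025 + 10946 + 2584 + 987 + 233 + 55 + 13 + 2, with no two terms consecutive in the sequence.

75025 + 10946 + 2584 + 987 + 233 + 55 + 13 + 2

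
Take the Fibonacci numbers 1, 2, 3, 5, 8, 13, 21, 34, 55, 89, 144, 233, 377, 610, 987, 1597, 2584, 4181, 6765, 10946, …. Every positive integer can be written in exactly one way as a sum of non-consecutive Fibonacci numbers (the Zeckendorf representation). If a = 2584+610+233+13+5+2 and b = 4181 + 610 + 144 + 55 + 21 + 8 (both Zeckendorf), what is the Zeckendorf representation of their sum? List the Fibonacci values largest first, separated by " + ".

6765 + 1597 + 89 + 13 + 2

The two numbers are 3447 and 5019, so their sum is 8466.
subtract 6765 from 8466: 1701 remains
subtract 1597 from 1701: 104 remains
subtract 89 from 104: 15 remains
subtract 13 from 15: 2 remains
subtract 2 from 2: 0 remains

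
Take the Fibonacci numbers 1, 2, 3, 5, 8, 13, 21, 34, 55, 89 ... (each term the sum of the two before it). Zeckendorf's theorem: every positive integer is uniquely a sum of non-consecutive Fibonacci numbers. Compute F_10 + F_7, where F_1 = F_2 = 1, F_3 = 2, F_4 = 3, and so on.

68

F_10 + F_7 = 55 + 13 = 68.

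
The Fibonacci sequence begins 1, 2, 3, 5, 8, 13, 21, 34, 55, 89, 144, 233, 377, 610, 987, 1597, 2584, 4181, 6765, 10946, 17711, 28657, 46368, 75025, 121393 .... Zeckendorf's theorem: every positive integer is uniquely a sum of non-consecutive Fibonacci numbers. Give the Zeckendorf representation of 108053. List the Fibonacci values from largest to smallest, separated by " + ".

75025 + 28657 + 4181 + 144 + 34 + 8 + 3 + 1

Greedily peel off the largest Fibonacci term at each step:
108053 − 75025 = 33028
33028 − 28657 = 4371
4371 − 4181 = 190
190 − 144 = 46
46 − 34 = 12
12 − 8 = 4
4 − 3 = 1
1 − 1 = 0
So 108053 = 75025 + 28657 + 4181 + 144 + 34 + 8 + 3 + 1, with no two terms consecutive in the sequence.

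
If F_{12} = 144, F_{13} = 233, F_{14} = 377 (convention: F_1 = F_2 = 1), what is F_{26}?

121393

By the addition formula F_{m+n} = F_m F_{n+1} + F_{m−1} F_n with m=14, n=12: F_{26} = 377·233 + 233·144 = 87841 + 33552 = 121393.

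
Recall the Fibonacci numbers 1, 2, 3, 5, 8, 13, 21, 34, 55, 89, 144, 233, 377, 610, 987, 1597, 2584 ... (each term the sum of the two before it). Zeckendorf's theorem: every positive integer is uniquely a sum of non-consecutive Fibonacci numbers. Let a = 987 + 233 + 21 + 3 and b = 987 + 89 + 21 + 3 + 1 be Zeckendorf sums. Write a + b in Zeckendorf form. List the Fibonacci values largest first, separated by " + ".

1597 + 610 + 89 + 34 + 13 + 2

The two numbers are 1244 and 1101, so their sum is 2345.
subtract 1597 from 2345: 748 remains
subtract 610 from 748: 138 remains
subtract 89 from 138: 49 remains
subtract 34 from 49: 15 remains
subtract 13 from 15: 2 remains
subtract 2 from 2: 0 remains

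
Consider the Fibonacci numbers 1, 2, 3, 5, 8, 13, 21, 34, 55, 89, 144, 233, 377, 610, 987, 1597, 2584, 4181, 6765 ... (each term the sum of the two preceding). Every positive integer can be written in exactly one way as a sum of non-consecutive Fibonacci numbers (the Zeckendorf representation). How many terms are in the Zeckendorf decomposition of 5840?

5

Repeatedly subtract the largest Fibonacci number that fits:
largest Fibonacci ≤ 5840 is 4181; 5840 − 4181 = 1659
largest Fibonacci ≤ 1659 is 1597; 1659 − 1597 = 62
largest Fibonacci ≤ 62 is 55; 62 − 55 = 7
largest Fibonacci ≤ 7 is 5; 7 − 5 = 2
largest Fibonacci ≤ 2 is 2; 2 − 2 = 0
5840 = 4181 + 1597 + 55 + 5 + 2, which has 5 terms.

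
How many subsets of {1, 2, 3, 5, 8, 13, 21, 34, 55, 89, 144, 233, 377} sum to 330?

330 = 233+89+8 = 233+89+5+3 = 233+55+34+8 = 233+89+5+2+1 = 233+55+34+5+3 = … (10 more), for 15 in all.

15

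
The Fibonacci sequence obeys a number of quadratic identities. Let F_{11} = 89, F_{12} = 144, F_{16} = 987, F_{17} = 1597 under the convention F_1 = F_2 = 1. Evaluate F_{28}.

By the addition formula F_{m+n} = F_m F_{n+1} + F_{m−1} F_n with m=12, n=16: F_{28} = 144·1597 + 89·987 = 229968 + 87843 = 317811.

317811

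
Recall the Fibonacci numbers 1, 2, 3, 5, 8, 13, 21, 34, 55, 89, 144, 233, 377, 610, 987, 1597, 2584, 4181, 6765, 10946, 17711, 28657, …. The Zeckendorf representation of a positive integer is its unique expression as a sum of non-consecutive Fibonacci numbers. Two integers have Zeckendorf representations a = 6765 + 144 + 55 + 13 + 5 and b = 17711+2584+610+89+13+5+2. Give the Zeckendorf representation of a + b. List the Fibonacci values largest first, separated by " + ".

The two numbers are 6982 and 21014, so their sum is 27996.
17711 ≤ 27996 < 28657, so take 17711; remainder 10285
6765 ≤ 10285 < 10946, so take 6765; remainder 3520
2584 ≤ 3520 < 4181, so take 2584; remainder 936
610 ≤ 936 < 987, so take 610; remainder 326
233 ≤ 326 < 377, so take 233; remainder 93
89 ≤ 93 < 144, so take 89; remainder 4
3 ≤ 4 < 5, so take 3; remainder 1
1 ≤ 1 < 2, so take 1; remainder 0

17711 + 6765 + 2584 + 610 + 233 + 89 + 3 + 1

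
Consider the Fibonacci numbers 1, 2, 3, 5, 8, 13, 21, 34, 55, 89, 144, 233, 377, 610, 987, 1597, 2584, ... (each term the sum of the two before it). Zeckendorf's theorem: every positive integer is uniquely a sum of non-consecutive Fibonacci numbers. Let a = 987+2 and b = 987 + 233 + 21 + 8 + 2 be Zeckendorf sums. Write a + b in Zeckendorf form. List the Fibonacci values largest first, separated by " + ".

1597 + 610 + 21 + 8 + 3 + 1

The two numbers are 989 and 1251, so their sum is 2240.
2240: greatest Fibonacci not exceeding it is 1597, leaving 643
643: greatest Fibonacci not exceeding it is 610, leaving 33
33: greatest Fibonacci not exceeding it is 21, leaving 12
12: greatest Fibonacci not exceeding it is 8, leaving 4
4: greatest Fibonacci not exceeding it is 3, leaving 1
1: greatest Fibonacci not exceeding it is 1, leaving 0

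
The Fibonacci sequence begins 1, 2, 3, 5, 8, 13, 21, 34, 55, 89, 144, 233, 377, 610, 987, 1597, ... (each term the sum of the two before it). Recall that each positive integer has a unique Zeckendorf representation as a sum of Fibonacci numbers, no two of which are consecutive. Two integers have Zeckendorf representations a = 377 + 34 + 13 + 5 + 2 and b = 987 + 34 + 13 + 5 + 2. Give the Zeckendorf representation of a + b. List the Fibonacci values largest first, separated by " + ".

987 + 377 + 89 + 13 + 5 + 1

The two numbers are 431 and 1041, so their sum is 1472.
largest Fibonacci ≤ 1472 is 987; 1472 − 987 = 485
largest Fibonacci ≤ 485 is 377; 485 − 377 = 108
largest Fibonacci ≤ 108 is 89; 108 − 89 = 19
largest Fibonacci ≤ 19 is 13; 19 − 13 = 6
largest Fibonacci ≤ 6 is 5; 6 − 5 = 1
largest Fibonacci ≤ 1 is 1; 1 − 1 = 0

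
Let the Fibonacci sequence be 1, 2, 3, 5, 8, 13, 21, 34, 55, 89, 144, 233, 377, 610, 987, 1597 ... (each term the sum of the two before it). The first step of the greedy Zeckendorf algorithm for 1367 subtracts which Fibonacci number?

987 ≤ 1367 < 1597, so the largest Fibonacci number not exceeding 1367 is 987.

987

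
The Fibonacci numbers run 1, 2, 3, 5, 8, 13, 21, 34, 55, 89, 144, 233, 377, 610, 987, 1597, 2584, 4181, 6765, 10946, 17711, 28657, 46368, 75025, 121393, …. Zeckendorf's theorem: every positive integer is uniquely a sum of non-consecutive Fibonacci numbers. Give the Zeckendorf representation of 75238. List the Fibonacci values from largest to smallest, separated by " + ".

take 75025 (≤ 75238); 75238 − 75025 = 213
take 144 (≤ 213); 213 − 144 = 69
take 55 (≤ 69); 69 − 55 = 14
take 13 (≤ 14); 14 − 13 = 1
take 1 (≤ 1); 1 − 1 = 0
So 75238 = 75025 + 144 + 55 + 13 + 1, with no two terms consecutive in the sequence.

75025 + 144 + 55 + 13 + 1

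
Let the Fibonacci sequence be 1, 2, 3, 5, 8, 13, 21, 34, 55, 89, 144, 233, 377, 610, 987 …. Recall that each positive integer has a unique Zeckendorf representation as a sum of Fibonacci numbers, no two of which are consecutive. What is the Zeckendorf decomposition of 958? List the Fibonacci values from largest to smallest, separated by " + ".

Repeatedly subtract the largest Fibonacci number that fits:
take 610 (≤ 958); 958 − 610 = 348
take 233 (≤ 348); 348 − 233 = 115
take 89 (≤ 115); 115 − 89 = 26
take 21 (≤ 26); 26 − 21 = 5
take 5 (≤ 5); 5 − 5 = 0
So 958 = 610 + 233 + 89 + 21 + 5, with no two terms consecutive in the sequence.

610 + 233 + 89 + 21 + 5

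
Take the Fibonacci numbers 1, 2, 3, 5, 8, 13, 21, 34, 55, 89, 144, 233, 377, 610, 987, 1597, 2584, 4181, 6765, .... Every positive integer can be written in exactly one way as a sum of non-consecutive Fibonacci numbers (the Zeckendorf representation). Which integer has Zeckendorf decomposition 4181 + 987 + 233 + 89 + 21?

5511

4181 + 987 + 233 + 89 + 21 = 5511.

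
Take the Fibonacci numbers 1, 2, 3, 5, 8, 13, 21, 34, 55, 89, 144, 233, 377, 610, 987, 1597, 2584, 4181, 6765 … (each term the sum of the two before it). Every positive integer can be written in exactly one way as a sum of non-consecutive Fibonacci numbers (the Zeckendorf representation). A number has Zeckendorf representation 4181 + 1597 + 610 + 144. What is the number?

4181 + 1597 + 610 + 144 = 6532.

6532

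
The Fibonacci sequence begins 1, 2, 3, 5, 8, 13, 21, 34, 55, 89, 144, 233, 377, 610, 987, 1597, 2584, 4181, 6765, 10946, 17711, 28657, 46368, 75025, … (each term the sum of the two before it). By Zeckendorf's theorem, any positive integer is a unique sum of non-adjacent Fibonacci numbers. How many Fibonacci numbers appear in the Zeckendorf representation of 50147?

7

Greedily peel off the largest Fibonacci term at each step:
take 46368 (≤ 50147); 50147 − 46368 = 3779
take 2584 (≤ 3779); 3779 − 2584 = 1195
take 987 (≤ 1195); 1195 − 987 = 208
take 144 (≤ 208); 208 − 144 = 64
take 55 (≤ 64); 64 − 55 = 9
take 8 (≤ 9); 9 − 8 = 1
take 1 (≤ 1); 1 − 1 = 0
50147 = 46368 + 2584 + 987 + 144 + 55 + 8 + 1, which has 7 terms.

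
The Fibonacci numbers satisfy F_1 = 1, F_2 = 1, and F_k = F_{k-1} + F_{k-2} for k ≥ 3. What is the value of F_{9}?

Iterating the recurrence up to F_{5} = 5 and F_{4} = 3:
F_{6} = F_{5} + F_{4} = 5 + 3 = 8
F_{7} = F_{6} + F_{5} = 8 + 5 = 13
F_{8} = F_{7} + F_{6} = 13 + 8 = 21
F_{9} = F_{8} + F_{7} = 21 + 13 = 34

34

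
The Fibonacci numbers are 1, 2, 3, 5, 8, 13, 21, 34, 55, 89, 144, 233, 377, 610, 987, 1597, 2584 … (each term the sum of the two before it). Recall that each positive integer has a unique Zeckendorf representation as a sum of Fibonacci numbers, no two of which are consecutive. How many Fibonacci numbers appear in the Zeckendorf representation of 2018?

5

1597 ≤ 2018 < 2584, so take 1597; remainder 421
377 ≤ 421 < 610, so take 377; remainder 44
34 ≤ 44 < 55, so take 34; remainder 10
8 ≤ 10 < 13, so take 8; remainder 2
2 ≤ 2 < 3, so take 2; remainder 0
2018 = 1597 + 377 + 34 + 8 + 2, which has 5 terms.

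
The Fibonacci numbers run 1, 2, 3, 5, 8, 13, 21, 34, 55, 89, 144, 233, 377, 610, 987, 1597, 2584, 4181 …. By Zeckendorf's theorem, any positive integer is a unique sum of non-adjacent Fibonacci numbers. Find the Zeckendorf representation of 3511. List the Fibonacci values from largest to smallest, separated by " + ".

2584 + 610 + 233 + 55 + 21 + 8

largest Fibonacci ≤ 3511 is 2584; 3511 − 2584 = 927
largest Fibonacci ≤ 927 is 610; 927 − 610 = 317
largest Fibonacci ≤ 317 is 233; 317 − 233 = 84
largest Fibonacci ≤ 84 is 55; 84 − 55 = 29
largest Fibonacci ≤ 29 is 21; 29 − 21 = 8
largest Fibonacci ≤ 8 is 8; 8 − 8 = 0
So 3511 = 2584 + 610 + 233 + 55 + 21 + 8, with no two terms consecutive in the sequence.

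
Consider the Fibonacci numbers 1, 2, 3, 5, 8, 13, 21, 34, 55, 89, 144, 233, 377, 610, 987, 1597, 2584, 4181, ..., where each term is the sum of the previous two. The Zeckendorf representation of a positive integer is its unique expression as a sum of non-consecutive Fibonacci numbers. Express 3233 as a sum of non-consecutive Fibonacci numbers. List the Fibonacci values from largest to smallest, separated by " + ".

2584 + 610 + 34 + 5

take 2584 (≤ 3233); 3233 − 2584 = 649
take 610 (≤ 649); 649 − 610 = 39
take 34 (≤ 39); 39 − 34 = 5
take 5 (≤ 5); 5 − 5 = 0
So 3233 = 2584 + 610 + 34 + 5, with no two terms consecutive in the sequence.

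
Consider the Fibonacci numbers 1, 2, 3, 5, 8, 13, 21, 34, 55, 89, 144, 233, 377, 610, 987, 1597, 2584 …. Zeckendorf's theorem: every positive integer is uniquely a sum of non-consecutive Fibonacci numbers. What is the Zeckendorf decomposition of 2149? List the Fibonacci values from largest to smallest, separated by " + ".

Greedily peel off the largest Fibonacci term at each step:
largest Fibonacci ≤ 2149 is 1597; 2149 − 1597 = 552
largest Fibonacci ≤ 552 is 377; 552 − 377 = 175
largest Fibonacci ≤ 175 is 144; 175 − 144 = 31
largest Fibonacci ≤ 31 is 21; 31 − 21 = 10
largest Fibonacci ≤ 10 is 8; 10 − 8 = 2
largest Fibonacci ≤ 2 is 2; 2 − 2 = 0
So 2149 = 1597 + 377 + 144 + 21 + 8 + 2, with no two terms consecutive in the sequence.

1597 + 377 + 144 + 21 + 8 + 2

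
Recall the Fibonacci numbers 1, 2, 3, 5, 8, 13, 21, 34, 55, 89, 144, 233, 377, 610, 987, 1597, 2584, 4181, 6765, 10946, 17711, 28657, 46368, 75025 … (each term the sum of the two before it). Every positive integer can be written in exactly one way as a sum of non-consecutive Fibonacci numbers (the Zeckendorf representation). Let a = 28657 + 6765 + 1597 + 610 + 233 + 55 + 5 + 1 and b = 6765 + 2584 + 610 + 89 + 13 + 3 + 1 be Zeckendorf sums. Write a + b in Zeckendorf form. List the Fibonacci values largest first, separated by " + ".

The two numbers are 37923 and 10065, so their sum is 47988.
take 46368 (≤ 47988); 47988 − 46368 = 1620
take 1597 (≤ 1620); 1620 − 1597 = 23
take 21 (≤ 23); 23 − 21 = 2
take 2 (≤ 2); 2 − 2 = 0

46368 + 1597 + 21 + 2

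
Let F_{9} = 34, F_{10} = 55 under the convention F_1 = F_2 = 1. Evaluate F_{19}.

By the addition formula F_{m+n} = F_m F_{n+1} + F_{m−1} F_n with m=10, n=9: F_{19} = 55·55 + 34·34 = 3025 + 1156 = 4181.

4181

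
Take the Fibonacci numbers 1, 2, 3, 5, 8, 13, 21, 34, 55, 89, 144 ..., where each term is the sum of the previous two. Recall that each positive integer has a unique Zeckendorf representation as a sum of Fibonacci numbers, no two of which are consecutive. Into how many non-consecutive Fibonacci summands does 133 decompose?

133 − 89 = 44
44 − 34 = 10
10 − 8 = 2
2 − 2 = 0
133 = 89 + 34 + 8 + 2, which has 4 terms.

4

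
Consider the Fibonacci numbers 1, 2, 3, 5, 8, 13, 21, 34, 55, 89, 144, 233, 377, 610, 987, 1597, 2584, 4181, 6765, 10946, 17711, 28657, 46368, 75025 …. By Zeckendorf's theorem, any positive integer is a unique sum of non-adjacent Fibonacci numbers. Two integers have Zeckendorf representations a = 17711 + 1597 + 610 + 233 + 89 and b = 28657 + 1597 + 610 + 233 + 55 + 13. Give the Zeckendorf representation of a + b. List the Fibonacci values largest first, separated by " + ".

46368 + 4181 + 610 + 233 + 13

The two numbers are 20240 and 31165, so their sum is 51405.
Greedily peel off the largest Fibonacci term at each step:
46368 ≤ 51405 < 75025, so take 46368; remainder 5037
4181 ≤ 5037 < 6765, so take 4181; remainder 856
610 ≤ 856 < 987, so take 610; remainder 246
233 ≤ 246 < 377, so take 233; remainder 13
13 ≤ 13 < 21, so take 13; remainder 0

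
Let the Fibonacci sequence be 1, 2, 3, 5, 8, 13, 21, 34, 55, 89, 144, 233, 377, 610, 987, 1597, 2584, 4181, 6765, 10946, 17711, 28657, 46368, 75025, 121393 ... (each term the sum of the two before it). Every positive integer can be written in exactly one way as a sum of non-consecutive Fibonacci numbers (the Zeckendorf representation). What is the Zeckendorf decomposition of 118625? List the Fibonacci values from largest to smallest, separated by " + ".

75025 + 28657 + 10946 + 2584 + 987 + 377 + 34 + 13 + 2

take 75025 (≤ 118625); 118625 − 75025 = 43600
take 28657 (≤ 43600); 43600 − 28657 = 14943
take 10946 (≤ 14943); 14943 − 10946 = 3997
take 2584 (≤ 3997); 3997 − 2584 = 1413
take 987 (≤ 1413); 1413 − 987 = 426
take 377 (≤ 426); 426 − 377 = 49
take 34 (≤ 49); 49 − 34 = 15
take 13 (≤ 15); 15 − 13 = 2
take 2 (≤ 2); 2 − 2 = 0
So 118625 = 75025 + 28657 + 10946 + 2584 + 987 + 377 + 34 + 13 + 2, with no two terms consecutive in the sequence.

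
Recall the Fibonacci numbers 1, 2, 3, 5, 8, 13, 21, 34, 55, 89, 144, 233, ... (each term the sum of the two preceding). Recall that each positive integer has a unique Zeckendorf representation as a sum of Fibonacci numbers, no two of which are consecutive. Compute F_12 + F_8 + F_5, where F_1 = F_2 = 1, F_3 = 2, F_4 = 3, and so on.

F_12 + F_8 + F_5 = 144 + 21 + 5 = 170.

170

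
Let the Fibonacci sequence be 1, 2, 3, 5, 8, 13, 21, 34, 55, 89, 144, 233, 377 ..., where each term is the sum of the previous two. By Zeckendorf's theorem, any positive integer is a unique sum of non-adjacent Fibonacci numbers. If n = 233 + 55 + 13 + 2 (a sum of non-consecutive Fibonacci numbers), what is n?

303

233 + 55 + 13 + 2 = 303.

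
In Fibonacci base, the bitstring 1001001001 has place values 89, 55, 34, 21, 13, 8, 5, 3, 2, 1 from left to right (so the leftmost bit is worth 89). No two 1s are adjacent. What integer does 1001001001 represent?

116

Summing the place values of the 1 bits: 89 + 21 + 5 + 1 = 116.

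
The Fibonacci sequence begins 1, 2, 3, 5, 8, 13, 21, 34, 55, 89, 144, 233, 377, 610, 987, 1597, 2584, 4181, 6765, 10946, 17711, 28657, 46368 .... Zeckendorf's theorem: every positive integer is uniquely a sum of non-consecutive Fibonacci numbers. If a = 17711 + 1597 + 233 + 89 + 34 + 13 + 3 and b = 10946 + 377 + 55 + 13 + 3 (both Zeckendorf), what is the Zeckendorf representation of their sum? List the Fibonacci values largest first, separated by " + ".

The two numbers are 19680 and 11394, so their sum is 31074.
28657 ≤ 31074 < 46368, so take 28657; remainder 2417
1597 ≤ 2417 < 2584, so take 1597; remainder 820
610 ≤ 820 < 987, so take 610; remainder 210
144 ≤ 210 < 233, so take 144; remainder 66
55 ≤ 66 < 89, so take 55; remainder 11
8 ≤ 11 < 13, so take 8; remainder 3
3 ≤ 3 < 5, so take 3; remainder 0

28657 + 1597 + 610 + 144 + 55 + 8 + 3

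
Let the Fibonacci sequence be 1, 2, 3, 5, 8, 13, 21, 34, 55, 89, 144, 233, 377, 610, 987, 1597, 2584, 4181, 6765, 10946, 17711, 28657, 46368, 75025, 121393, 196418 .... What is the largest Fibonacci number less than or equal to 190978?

121393 ≤ 190978 < 196418, so the largest Fibonacci number not exceeding 190978 is 121393.

121393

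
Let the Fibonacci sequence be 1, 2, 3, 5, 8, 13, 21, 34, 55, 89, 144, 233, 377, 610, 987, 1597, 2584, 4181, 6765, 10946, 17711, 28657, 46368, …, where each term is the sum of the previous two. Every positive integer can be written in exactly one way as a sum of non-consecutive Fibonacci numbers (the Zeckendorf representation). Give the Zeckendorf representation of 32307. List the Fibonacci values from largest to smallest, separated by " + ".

32307: greatest Fibonacci not exceeding it is 28657, leaving 3650
3650: greatest Fibonacci not exceeding it is 2584, leaving 1066
1066: greatest Fibonacci not exceeding it is 987, leaving 79
79: greatest Fibonacci not exceeding it is 55, leaving 24
24: greatest Fibonacci not exceeding it is 21, leaving 3
3: greatest Fibonacci not exceeding it is 3, leaving 0
So 32307 = 28657 + 2584 + 987 + 55 + 21 + 3, with no two terms consecutive in the sequence.

28657 + 2584 + 987 + 55 + 21 + 3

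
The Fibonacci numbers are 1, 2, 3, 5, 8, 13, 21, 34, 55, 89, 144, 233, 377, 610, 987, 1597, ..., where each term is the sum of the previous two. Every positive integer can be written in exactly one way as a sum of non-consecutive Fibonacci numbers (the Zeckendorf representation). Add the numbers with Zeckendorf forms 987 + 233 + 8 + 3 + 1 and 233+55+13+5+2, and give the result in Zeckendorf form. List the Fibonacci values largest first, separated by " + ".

987 + 377 + 144 + 21 + 8 + 3

The two numbers are 1232 and 308, so their sum is 1540.
Repeatedly subtract the largest Fibonacci number that fits:
1540 − 987 = 553
553 − 377 = 176
176 − 144 = 32
32 − 21 = 11
11 − 8 = 3
3 − 3 = 0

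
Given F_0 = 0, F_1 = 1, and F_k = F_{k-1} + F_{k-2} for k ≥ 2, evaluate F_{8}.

F_{2} = F_{1} + F_{0} = 1 + 0 = 1
F_{3} = F_{2} + F_{1} = 1 + 1 = 2
F_{4} = F_{3} + F_{2} = 2 + 1 = 3
F_{5} = F_{4} + F_{3} = 3 + 2 = 5
F_{6} = F_{5} + F_{4} = 5 + 3 = 8
F_{7} = F_{6} + F_{5} = 8 + 5 = 13
F_{8} = F_{7} + F_{6} = 13 + 8 = 21

21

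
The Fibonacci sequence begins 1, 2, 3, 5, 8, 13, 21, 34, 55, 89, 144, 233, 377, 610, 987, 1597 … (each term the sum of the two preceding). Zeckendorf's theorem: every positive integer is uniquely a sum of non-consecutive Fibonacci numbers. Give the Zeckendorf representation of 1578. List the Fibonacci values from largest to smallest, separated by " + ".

987 + 377 + 144 + 55 + 13 + 2

subtract 987 from 1578: 591 remains
subtract 377 from 591: 214 remains
subtract 144 from 214: 70 remains
subtract 55 from 70: 15 remains
subtract 13 from 15: 2 remains
subtract 2 from 2: 0 remains
So 1578 = 987 + 377 + 144 + 55 + 13 + 2, with no two terms consecutive in the sequence.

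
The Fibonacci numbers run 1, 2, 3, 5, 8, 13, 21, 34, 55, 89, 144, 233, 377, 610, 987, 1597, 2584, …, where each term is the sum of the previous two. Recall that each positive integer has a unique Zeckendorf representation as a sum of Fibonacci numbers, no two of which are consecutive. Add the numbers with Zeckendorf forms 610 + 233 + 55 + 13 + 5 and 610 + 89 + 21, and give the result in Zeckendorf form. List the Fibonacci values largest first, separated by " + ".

The two numbers are 916 and 720, so their sum is 1636.
1597 ≤ 1636 < 2584, so take 1597; remainder 39
34 ≤ 39 < 55, so take 34; remainder 5
5 ≤ 5 < 8, so take 5; remainder 0

1597 + 34 + 5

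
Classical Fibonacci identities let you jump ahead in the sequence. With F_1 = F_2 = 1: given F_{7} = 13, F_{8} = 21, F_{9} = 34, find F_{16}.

987

By the addition formula F_{m+n} = F_m F_{n+1} + F_{m−1} F_n with m=8, n=8: F_{16} = 21·34 + 13·21 = 714 + 273 = 987.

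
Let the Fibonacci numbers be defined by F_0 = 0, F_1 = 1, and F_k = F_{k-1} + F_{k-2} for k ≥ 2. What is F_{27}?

Iterating the recurrence up to F_{19} = 4181 and F_{18} = 2584:
F_{20} = F_{19} + F_{18} = 4181 + 2584 = 6765
F_{21} = F_{20} + F_{19} = 6765 + 4181 = 10946
F_{22} = F_{21} + F_{20} = 10946 + 6765 = 17711
F_{23} = F_{22} + F_{21} = 17711 + 10946 = 28657
F_{24} = F_{23} + F_{22} = 28657 + 17711 = 46368
F_{25} = F_{24} + F_{23} = 46368 + 28657 = 75025
F_{26} = F_{25} + F_{24} = 75025 + 46368 = 121393
F_{27} = F_{26} + F_{25} = 121393 + 75025 = 196418

196418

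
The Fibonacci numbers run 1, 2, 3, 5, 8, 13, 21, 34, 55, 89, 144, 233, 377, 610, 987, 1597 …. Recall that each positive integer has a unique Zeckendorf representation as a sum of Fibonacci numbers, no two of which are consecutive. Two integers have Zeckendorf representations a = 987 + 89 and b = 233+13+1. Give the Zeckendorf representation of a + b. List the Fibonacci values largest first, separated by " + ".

The two numbers are 1076 and 247, so their sum is 1323.
1323: greatest Fibonacci not exceeding it is 987, leaving 336
336: greatest Fibonacci not exceeding it is 233, leaving 103
103: greatest Fibonacci not exceeding it is 89, leaving 14
14: greatest Fibonacci not exceeding it is 13, leaving 1
1: greatest Fibonacci not exceeding it is 1, leaving 0

987 + 233 + 89 + 13 + 1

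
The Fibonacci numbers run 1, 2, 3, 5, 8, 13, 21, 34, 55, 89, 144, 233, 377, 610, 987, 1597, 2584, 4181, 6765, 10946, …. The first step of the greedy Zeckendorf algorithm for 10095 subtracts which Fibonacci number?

6765

6765 ≤ 10095 < 10946, so the largest Fibonacci number not exceeding 10095 is 6765.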